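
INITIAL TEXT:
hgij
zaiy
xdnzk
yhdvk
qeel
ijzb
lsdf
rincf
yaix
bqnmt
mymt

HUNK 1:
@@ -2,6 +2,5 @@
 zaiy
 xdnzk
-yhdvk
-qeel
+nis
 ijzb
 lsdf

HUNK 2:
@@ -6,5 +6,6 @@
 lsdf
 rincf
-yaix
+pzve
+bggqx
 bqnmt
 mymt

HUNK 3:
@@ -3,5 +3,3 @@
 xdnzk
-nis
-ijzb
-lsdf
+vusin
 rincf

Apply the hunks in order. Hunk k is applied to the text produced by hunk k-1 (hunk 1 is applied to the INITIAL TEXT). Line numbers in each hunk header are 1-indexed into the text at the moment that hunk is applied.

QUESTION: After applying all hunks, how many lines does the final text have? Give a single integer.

Answer: 9

Derivation:
Hunk 1: at line 2 remove [yhdvk,qeel] add [nis] -> 10 lines: hgij zaiy xdnzk nis ijzb lsdf rincf yaix bqnmt mymt
Hunk 2: at line 6 remove [yaix] add [pzve,bggqx] -> 11 lines: hgij zaiy xdnzk nis ijzb lsdf rincf pzve bggqx bqnmt mymt
Hunk 3: at line 3 remove [nis,ijzb,lsdf] add [vusin] -> 9 lines: hgij zaiy xdnzk vusin rincf pzve bggqx bqnmt mymt
Final line count: 9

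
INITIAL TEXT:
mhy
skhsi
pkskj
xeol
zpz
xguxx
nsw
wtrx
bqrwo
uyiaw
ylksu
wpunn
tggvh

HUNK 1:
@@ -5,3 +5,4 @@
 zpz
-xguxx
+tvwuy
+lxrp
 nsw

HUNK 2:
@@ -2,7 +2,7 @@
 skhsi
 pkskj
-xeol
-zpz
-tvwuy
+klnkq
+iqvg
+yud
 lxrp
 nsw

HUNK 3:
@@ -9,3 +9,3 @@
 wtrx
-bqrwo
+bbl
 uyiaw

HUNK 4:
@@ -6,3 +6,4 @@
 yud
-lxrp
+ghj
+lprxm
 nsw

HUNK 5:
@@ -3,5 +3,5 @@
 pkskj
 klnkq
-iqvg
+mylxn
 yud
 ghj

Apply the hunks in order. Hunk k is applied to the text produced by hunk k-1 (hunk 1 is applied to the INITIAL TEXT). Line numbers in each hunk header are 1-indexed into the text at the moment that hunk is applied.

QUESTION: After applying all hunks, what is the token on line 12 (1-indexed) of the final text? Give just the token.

Answer: uyiaw

Derivation:
Hunk 1: at line 5 remove [xguxx] add [tvwuy,lxrp] -> 14 lines: mhy skhsi pkskj xeol zpz tvwuy lxrp nsw wtrx bqrwo uyiaw ylksu wpunn tggvh
Hunk 2: at line 2 remove [xeol,zpz,tvwuy] add [klnkq,iqvg,yud] -> 14 lines: mhy skhsi pkskj klnkq iqvg yud lxrp nsw wtrx bqrwo uyiaw ylksu wpunn tggvh
Hunk 3: at line 9 remove [bqrwo] add [bbl] -> 14 lines: mhy skhsi pkskj klnkq iqvg yud lxrp nsw wtrx bbl uyiaw ylksu wpunn tggvh
Hunk 4: at line 6 remove [lxrp] add [ghj,lprxm] -> 15 lines: mhy skhsi pkskj klnkq iqvg yud ghj lprxm nsw wtrx bbl uyiaw ylksu wpunn tggvh
Hunk 5: at line 3 remove [iqvg] add [mylxn] -> 15 lines: mhy skhsi pkskj klnkq mylxn yud ghj lprxm nsw wtrx bbl uyiaw ylksu wpunn tggvh
Final line 12: uyiaw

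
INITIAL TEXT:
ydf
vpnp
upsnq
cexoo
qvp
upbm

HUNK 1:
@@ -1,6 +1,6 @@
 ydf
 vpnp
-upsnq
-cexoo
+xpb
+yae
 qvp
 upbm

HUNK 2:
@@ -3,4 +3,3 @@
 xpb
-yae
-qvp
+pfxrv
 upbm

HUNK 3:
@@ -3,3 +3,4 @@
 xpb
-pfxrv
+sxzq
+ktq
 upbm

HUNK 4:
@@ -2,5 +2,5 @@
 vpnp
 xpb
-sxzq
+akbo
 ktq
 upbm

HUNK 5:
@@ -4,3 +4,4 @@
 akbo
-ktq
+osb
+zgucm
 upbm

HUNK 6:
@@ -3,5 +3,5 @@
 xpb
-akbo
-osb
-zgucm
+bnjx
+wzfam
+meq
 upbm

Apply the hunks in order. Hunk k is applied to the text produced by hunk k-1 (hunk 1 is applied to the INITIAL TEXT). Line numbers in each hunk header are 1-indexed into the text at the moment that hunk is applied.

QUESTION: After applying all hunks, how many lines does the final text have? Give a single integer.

Hunk 1: at line 1 remove [upsnq,cexoo] add [xpb,yae] -> 6 lines: ydf vpnp xpb yae qvp upbm
Hunk 2: at line 3 remove [yae,qvp] add [pfxrv] -> 5 lines: ydf vpnp xpb pfxrv upbm
Hunk 3: at line 3 remove [pfxrv] add [sxzq,ktq] -> 6 lines: ydf vpnp xpb sxzq ktq upbm
Hunk 4: at line 2 remove [sxzq] add [akbo] -> 6 lines: ydf vpnp xpb akbo ktq upbm
Hunk 5: at line 4 remove [ktq] add [osb,zgucm] -> 7 lines: ydf vpnp xpb akbo osb zgucm upbm
Hunk 6: at line 3 remove [akbo,osb,zgucm] add [bnjx,wzfam,meq] -> 7 lines: ydf vpnp xpb bnjx wzfam meq upbm
Final line count: 7

Answer: 7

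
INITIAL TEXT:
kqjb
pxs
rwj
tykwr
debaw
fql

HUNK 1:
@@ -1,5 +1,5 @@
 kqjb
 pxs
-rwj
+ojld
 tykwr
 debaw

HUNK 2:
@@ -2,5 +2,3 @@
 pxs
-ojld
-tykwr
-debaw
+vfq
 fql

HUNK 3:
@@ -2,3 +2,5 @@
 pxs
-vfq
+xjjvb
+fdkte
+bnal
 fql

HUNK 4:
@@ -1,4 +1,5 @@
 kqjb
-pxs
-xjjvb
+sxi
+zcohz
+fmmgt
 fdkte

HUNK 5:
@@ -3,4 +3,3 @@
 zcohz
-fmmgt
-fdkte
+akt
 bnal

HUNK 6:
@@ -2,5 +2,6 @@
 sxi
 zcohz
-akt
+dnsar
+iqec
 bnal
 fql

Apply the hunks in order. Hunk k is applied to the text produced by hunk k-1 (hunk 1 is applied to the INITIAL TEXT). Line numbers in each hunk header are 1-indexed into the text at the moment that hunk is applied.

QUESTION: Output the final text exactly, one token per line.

Hunk 1: at line 1 remove [rwj] add [ojld] -> 6 lines: kqjb pxs ojld tykwr debaw fql
Hunk 2: at line 2 remove [ojld,tykwr,debaw] add [vfq] -> 4 lines: kqjb pxs vfq fql
Hunk 3: at line 2 remove [vfq] add [xjjvb,fdkte,bnal] -> 6 lines: kqjb pxs xjjvb fdkte bnal fql
Hunk 4: at line 1 remove [pxs,xjjvb] add [sxi,zcohz,fmmgt] -> 7 lines: kqjb sxi zcohz fmmgt fdkte bnal fql
Hunk 5: at line 3 remove [fmmgt,fdkte] add [akt] -> 6 lines: kqjb sxi zcohz akt bnal fql
Hunk 6: at line 2 remove [akt] add [dnsar,iqec] -> 7 lines: kqjb sxi zcohz dnsar iqec bnal fql

Answer: kqjb
sxi
zcohz
dnsar
iqec
bnal
fql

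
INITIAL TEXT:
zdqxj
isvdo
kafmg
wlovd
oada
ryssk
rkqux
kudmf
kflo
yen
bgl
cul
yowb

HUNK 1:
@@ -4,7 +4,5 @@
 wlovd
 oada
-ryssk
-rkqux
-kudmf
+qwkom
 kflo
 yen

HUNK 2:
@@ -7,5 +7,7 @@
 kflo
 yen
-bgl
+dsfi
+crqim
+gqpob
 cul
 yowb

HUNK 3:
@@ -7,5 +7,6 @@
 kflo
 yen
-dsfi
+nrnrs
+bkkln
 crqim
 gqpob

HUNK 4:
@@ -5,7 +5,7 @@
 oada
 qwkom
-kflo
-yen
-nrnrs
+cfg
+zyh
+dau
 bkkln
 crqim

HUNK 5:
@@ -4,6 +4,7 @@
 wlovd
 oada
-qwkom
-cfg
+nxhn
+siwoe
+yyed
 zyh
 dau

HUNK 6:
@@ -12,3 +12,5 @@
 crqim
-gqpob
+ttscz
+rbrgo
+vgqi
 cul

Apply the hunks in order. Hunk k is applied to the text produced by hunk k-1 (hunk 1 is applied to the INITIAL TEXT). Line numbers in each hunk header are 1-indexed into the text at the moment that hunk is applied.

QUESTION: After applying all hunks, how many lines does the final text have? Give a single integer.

Hunk 1: at line 4 remove [ryssk,rkqux,kudmf] add [qwkom] -> 11 lines: zdqxj isvdo kafmg wlovd oada qwkom kflo yen bgl cul yowb
Hunk 2: at line 7 remove [bgl] add [dsfi,crqim,gqpob] -> 13 lines: zdqxj isvdo kafmg wlovd oada qwkom kflo yen dsfi crqim gqpob cul yowb
Hunk 3: at line 7 remove [dsfi] add [nrnrs,bkkln] -> 14 lines: zdqxj isvdo kafmg wlovd oada qwkom kflo yen nrnrs bkkln crqim gqpob cul yowb
Hunk 4: at line 5 remove [kflo,yen,nrnrs] add [cfg,zyh,dau] -> 14 lines: zdqxj isvdo kafmg wlovd oada qwkom cfg zyh dau bkkln crqim gqpob cul yowb
Hunk 5: at line 4 remove [qwkom,cfg] add [nxhn,siwoe,yyed] -> 15 lines: zdqxj isvdo kafmg wlovd oada nxhn siwoe yyed zyh dau bkkln crqim gqpob cul yowb
Hunk 6: at line 12 remove [gqpob] add [ttscz,rbrgo,vgqi] -> 17 lines: zdqxj isvdo kafmg wlovd oada nxhn siwoe yyed zyh dau bkkln crqim ttscz rbrgo vgqi cul yowb
Final line count: 17

Answer: 17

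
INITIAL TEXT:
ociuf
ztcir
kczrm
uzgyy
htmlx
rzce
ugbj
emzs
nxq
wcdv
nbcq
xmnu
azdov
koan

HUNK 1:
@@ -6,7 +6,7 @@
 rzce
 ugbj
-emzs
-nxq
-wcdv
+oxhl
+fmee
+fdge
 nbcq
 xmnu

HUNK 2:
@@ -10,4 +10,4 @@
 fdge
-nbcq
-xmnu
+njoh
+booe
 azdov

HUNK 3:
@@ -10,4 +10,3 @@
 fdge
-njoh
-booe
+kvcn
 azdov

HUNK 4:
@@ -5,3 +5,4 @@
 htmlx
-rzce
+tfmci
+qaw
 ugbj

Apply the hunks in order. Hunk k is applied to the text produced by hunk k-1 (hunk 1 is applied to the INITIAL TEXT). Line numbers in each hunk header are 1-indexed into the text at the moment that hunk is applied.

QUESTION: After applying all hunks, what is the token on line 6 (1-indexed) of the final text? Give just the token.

Hunk 1: at line 6 remove [emzs,nxq,wcdv] add [oxhl,fmee,fdge] -> 14 lines: ociuf ztcir kczrm uzgyy htmlx rzce ugbj oxhl fmee fdge nbcq xmnu azdov koan
Hunk 2: at line 10 remove [nbcq,xmnu] add [njoh,booe] -> 14 lines: ociuf ztcir kczrm uzgyy htmlx rzce ugbj oxhl fmee fdge njoh booe azdov koan
Hunk 3: at line 10 remove [njoh,booe] add [kvcn] -> 13 lines: ociuf ztcir kczrm uzgyy htmlx rzce ugbj oxhl fmee fdge kvcn azdov koan
Hunk 4: at line 5 remove [rzce] add [tfmci,qaw] -> 14 lines: ociuf ztcir kczrm uzgyy htmlx tfmci qaw ugbj oxhl fmee fdge kvcn azdov koan
Final line 6: tfmci

Answer: tfmci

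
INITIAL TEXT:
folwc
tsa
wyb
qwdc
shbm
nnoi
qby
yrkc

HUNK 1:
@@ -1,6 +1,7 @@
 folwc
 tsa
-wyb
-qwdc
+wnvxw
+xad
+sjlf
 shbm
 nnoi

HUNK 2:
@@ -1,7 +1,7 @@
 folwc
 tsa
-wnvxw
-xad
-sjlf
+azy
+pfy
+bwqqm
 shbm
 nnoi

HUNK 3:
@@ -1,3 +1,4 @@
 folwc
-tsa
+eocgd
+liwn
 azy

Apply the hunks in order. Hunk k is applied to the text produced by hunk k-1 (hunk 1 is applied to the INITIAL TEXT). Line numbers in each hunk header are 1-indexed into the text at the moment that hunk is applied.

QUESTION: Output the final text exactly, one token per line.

Answer: folwc
eocgd
liwn
azy
pfy
bwqqm
shbm
nnoi
qby
yrkc

Derivation:
Hunk 1: at line 1 remove [wyb,qwdc] add [wnvxw,xad,sjlf] -> 9 lines: folwc tsa wnvxw xad sjlf shbm nnoi qby yrkc
Hunk 2: at line 1 remove [wnvxw,xad,sjlf] add [azy,pfy,bwqqm] -> 9 lines: folwc tsa azy pfy bwqqm shbm nnoi qby yrkc
Hunk 3: at line 1 remove [tsa] add [eocgd,liwn] -> 10 lines: folwc eocgd liwn azy pfy bwqqm shbm nnoi qby yrkc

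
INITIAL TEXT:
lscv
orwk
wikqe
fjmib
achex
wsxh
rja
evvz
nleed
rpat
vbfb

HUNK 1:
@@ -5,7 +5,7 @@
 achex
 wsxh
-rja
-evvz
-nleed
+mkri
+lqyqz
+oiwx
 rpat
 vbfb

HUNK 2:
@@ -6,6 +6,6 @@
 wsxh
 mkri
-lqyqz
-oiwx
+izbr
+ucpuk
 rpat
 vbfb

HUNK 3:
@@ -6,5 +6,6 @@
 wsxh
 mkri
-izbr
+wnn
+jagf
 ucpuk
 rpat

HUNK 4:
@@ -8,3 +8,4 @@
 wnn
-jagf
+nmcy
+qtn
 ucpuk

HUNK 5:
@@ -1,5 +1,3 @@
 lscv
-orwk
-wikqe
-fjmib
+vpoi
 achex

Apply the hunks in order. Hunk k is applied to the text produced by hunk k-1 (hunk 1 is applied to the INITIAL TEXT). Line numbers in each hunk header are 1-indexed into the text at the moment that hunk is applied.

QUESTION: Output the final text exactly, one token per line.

Hunk 1: at line 5 remove [rja,evvz,nleed] add [mkri,lqyqz,oiwx] -> 11 lines: lscv orwk wikqe fjmib achex wsxh mkri lqyqz oiwx rpat vbfb
Hunk 2: at line 6 remove [lqyqz,oiwx] add [izbr,ucpuk] -> 11 lines: lscv orwk wikqe fjmib achex wsxh mkri izbr ucpuk rpat vbfb
Hunk 3: at line 6 remove [izbr] add [wnn,jagf] -> 12 lines: lscv orwk wikqe fjmib achex wsxh mkri wnn jagf ucpuk rpat vbfb
Hunk 4: at line 8 remove [jagf] add [nmcy,qtn] -> 13 lines: lscv orwk wikqe fjmib achex wsxh mkri wnn nmcy qtn ucpuk rpat vbfb
Hunk 5: at line 1 remove [orwk,wikqe,fjmib] add [vpoi] -> 11 lines: lscv vpoi achex wsxh mkri wnn nmcy qtn ucpuk rpat vbfb

Answer: lscv
vpoi
achex
wsxh
mkri
wnn
nmcy
qtn
ucpuk
rpat
vbfb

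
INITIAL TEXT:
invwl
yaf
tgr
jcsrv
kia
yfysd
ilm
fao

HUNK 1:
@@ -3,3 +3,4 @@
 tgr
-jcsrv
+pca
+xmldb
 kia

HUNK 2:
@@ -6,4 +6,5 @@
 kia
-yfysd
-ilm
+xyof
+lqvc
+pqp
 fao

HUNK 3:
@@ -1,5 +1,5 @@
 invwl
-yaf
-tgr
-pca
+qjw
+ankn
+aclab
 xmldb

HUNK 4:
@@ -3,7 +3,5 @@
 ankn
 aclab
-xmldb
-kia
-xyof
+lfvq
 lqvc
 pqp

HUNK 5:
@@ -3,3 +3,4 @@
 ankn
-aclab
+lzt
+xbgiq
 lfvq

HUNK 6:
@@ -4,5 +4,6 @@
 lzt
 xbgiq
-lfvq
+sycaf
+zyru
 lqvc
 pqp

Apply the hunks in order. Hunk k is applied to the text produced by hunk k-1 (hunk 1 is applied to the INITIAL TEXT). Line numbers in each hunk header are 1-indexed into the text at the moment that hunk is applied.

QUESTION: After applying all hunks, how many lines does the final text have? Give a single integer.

Answer: 10

Derivation:
Hunk 1: at line 3 remove [jcsrv] add [pca,xmldb] -> 9 lines: invwl yaf tgr pca xmldb kia yfysd ilm fao
Hunk 2: at line 6 remove [yfysd,ilm] add [xyof,lqvc,pqp] -> 10 lines: invwl yaf tgr pca xmldb kia xyof lqvc pqp fao
Hunk 3: at line 1 remove [yaf,tgr,pca] add [qjw,ankn,aclab] -> 10 lines: invwl qjw ankn aclab xmldb kia xyof lqvc pqp fao
Hunk 4: at line 3 remove [xmldb,kia,xyof] add [lfvq] -> 8 lines: invwl qjw ankn aclab lfvq lqvc pqp fao
Hunk 5: at line 3 remove [aclab] add [lzt,xbgiq] -> 9 lines: invwl qjw ankn lzt xbgiq lfvq lqvc pqp fao
Hunk 6: at line 4 remove [lfvq] add [sycaf,zyru] -> 10 lines: invwl qjw ankn lzt xbgiq sycaf zyru lqvc pqp fao
Final line count: 10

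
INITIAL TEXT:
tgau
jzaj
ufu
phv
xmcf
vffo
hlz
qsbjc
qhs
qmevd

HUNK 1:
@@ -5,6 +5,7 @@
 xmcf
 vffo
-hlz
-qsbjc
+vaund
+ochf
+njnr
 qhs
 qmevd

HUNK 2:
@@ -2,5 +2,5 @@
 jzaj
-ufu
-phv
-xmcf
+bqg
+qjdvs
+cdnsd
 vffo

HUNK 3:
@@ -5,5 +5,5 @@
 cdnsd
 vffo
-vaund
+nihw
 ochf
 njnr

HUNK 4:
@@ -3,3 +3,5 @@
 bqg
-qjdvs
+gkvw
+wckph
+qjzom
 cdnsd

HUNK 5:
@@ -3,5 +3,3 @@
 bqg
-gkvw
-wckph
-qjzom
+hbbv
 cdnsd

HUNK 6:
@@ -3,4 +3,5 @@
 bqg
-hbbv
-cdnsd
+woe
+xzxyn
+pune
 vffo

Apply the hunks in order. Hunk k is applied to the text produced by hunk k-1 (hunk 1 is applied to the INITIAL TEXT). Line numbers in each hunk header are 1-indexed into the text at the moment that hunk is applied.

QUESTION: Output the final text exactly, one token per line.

Answer: tgau
jzaj
bqg
woe
xzxyn
pune
vffo
nihw
ochf
njnr
qhs
qmevd

Derivation:
Hunk 1: at line 5 remove [hlz,qsbjc] add [vaund,ochf,njnr] -> 11 lines: tgau jzaj ufu phv xmcf vffo vaund ochf njnr qhs qmevd
Hunk 2: at line 2 remove [ufu,phv,xmcf] add [bqg,qjdvs,cdnsd] -> 11 lines: tgau jzaj bqg qjdvs cdnsd vffo vaund ochf njnr qhs qmevd
Hunk 3: at line 5 remove [vaund] add [nihw] -> 11 lines: tgau jzaj bqg qjdvs cdnsd vffo nihw ochf njnr qhs qmevd
Hunk 4: at line 3 remove [qjdvs] add [gkvw,wckph,qjzom] -> 13 lines: tgau jzaj bqg gkvw wckph qjzom cdnsd vffo nihw ochf njnr qhs qmevd
Hunk 5: at line 3 remove [gkvw,wckph,qjzom] add [hbbv] -> 11 lines: tgau jzaj bqg hbbv cdnsd vffo nihw ochf njnr qhs qmevd
Hunk 6: at line 3 remove [hbbv,cdnsd] add [woe,xzxyn,pune] -> 12 lines: tgau jzaj bqg woe xzxyn pune vffo nihw ochf njnr qhs qmevd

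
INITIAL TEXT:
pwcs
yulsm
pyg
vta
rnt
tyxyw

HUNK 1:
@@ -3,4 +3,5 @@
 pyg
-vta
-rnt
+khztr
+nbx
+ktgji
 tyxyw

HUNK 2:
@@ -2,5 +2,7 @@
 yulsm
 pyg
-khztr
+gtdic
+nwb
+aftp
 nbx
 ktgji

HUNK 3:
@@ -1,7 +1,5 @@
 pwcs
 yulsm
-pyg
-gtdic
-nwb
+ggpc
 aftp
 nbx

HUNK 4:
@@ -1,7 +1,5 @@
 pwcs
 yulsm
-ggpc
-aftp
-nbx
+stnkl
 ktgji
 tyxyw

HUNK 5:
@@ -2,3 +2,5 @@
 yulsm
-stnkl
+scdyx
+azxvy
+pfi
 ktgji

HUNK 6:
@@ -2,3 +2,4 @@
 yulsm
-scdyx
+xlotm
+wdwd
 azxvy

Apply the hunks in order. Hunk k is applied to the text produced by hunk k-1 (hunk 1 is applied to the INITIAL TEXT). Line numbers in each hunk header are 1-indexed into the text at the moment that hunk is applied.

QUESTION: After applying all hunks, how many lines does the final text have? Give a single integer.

Answer: 8

Derivation:
Hunk 1: at line 3 remove [vta,rnt] add [khztr,nbx,ktgji] -> 7 lines: pwcs yulsm pyg khztr nbx ktgji tyxyw
Hunk 2: at line 2 remove [khztr] add [gtdic,nwb,aftp] -> 9 lines: pwcs yulsm pyg gtdic nwb aftp nbx ktgji tyxyw
Hunk 3: at line 1 remove [pyg,gtdic,nwb] add [ggpc] -> 7 lines: pwcs yulsm ggpc aftp nbx ktgji tyxyw
Hunk 4: at line 1 remove [ggpc,aftp,nbx] add [stnkl] -> 5 lines: pwcs yulsm stnkl ktgji tyxyw
Hunk 5: at line 2 remove [stnkl] add [scdyx,azxvy,pfi] -> 7 lines: pwcs yulsm scdyx azxvy pfi ktgji tyxyw
Hunk 6: at line 2 remove [scdyx] add [xlotm,wdwd] -> 8 lines: pwcs yulsm xlotm wdwd azxvy pfi ktgji tyxyw
Final line count: 8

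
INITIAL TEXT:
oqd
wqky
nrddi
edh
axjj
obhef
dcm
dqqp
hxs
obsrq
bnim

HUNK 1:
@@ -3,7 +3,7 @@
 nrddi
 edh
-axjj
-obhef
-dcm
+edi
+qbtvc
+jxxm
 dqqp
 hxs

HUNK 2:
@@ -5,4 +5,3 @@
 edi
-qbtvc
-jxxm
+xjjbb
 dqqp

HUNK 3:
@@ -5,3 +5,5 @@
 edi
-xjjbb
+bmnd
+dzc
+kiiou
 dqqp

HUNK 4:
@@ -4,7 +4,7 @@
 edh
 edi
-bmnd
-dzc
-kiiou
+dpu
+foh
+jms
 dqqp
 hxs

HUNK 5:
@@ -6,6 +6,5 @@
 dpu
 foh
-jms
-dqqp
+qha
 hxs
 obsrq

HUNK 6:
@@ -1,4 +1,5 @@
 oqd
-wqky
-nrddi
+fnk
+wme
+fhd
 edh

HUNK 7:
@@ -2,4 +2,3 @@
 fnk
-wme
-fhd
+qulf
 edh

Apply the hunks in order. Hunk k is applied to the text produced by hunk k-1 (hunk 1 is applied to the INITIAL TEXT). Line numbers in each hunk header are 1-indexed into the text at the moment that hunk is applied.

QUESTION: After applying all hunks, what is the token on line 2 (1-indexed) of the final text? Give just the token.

Answer: fnk

Derivation:
Hunk 1: at line 3 remove [axjj,obhef,dcm] add [edi,qbtvc,jxxm] -> 11 lines: oqd wqky nrddi edh edi qbtvc jxxm dqqp hxs obsrq bnim
Hunk 2: at line 5 remove [qbtvc,jxxm] add [xjjbb] -> 10 lines: oqd wqky nrddi edh edi xjjbb dqqp hxs obsrq bnim
Hunk 3: at line 5 remove [xjjbb] add [bmnd,dzc,kiiou] -> 12 lines: oqd wqky nrddi edh edi bmnd dzc kiiou dqqp hxs obsrq bnim
Hunk 4: at line 4 remove [bmnd,dzc,kiiou] add [dpu,foh,jms] -> 12 lines: oqd wqky nrddi edh edi dpu foh jms dqqp hxs obsrq bnim
Hunk 5: at line 6 remove [jms,dqqp] add [qha] -> 11 lines: oqd wqky nrddi edh edi dpu foh qha hxs obsrq bnim
Hunk 6: at line 1 remove [wqky,nrddi] add [fnk,wme,fhd] -> 12 lines: oqd fnk wme fhd edh edi dpu foh qha hxs obsrq bnim
Hunk 7: at line 2 remove [wme,fhd] add [qulf] -> 11 lines: oqd fnk qulf edh edi dpu foh qha hxs obsrq bnim
Final line 2: fnk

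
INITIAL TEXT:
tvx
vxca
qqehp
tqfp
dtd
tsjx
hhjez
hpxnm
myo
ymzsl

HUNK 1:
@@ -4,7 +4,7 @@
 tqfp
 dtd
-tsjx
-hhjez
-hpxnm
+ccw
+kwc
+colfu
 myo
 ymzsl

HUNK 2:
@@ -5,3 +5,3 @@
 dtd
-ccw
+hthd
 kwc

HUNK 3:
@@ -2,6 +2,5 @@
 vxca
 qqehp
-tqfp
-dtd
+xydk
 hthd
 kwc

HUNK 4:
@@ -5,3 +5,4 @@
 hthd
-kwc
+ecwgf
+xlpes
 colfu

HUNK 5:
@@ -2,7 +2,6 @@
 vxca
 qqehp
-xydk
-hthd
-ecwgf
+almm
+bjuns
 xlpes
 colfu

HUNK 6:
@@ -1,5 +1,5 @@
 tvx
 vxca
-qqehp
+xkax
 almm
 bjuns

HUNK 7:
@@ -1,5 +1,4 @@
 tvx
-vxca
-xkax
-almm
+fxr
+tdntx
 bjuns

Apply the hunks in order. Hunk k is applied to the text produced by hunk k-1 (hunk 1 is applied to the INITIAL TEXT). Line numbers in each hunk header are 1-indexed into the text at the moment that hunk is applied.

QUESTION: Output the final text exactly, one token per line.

Answer: tvx
fxr
tdntx
bjuns
xlpes
colfu
myo
ymzsl

Derivation:
Hunk 1: at line 4 remove [tsjx,hhjez,hpxnm] add [ccw,kwc,colfu] -> 10 lines: tvx vxca qqehp tqfp dtd ccw kwc colfu myo ymzsl
Hunk 2: at line 5 remove [ccw] add [hthd] -> 10 lines: tvx vxca qqehp tqfp dtd hthd kwc colfu myo ymzsl
Hunk 3: at line 2 remove [tqfp,dtd] add [xydk] -> 9 lines: tvx vxca qqehp xydk hthd kwc colfu myo ymzsl
Hunk 4: at line 5 remove [kwc] add [ecwgf,xlpes] -> 10 lines: tvx vxca qqehp xydk hthd ecwgf xlpes colfu myo ymzsl
Hunk 5: at line 2 remove [xydk,hthd,ecwgf] add [almm,bjuns] -> 9 lines: tvx vxca qqehp almm bjuns xlpes colfu myo ymzsl
Hunk 6: at line 1 remove [qqehp] add [xkax] -> 9 lines: tvx vxca xkax almm bjuns xlpes colfu myo ymzsl
Hunk 7: at line 1 remove [vxca,xkax,almm] add [fxr,tdntx] -> 8 lines: tvx fxr tdntx bjuns xlpes colfu myo ymzsl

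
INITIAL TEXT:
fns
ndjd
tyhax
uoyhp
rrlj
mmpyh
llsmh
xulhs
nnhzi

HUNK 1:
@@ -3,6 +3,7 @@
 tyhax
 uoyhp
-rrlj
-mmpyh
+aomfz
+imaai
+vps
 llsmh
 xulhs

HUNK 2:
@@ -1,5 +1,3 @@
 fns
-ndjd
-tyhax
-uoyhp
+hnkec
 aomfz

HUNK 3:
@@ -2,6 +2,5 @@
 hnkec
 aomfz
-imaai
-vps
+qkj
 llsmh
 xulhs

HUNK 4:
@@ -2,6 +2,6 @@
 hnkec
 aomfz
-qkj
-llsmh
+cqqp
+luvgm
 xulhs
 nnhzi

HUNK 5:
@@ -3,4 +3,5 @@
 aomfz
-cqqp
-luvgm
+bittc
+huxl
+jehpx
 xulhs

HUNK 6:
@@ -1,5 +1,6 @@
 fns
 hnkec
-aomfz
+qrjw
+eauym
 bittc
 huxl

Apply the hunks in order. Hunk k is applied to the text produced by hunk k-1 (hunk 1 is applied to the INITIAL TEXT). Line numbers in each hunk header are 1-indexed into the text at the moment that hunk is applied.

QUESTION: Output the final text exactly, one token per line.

Hunk 1: at line 3 remove [rrlj,mmpyh] add [aomfz,imaai,vps] -> 10 lines: fns ndjd tyhax uoyhp aomfz imaai vps llsmh xulhs nnhzi
Hunk 2: at line 1 remove [ndjd,tyhax,uoyhp] add [hnkec] -> 8 lines: fns hnkec aomfz imaai vps llsmh xulhs nnhzi
Hunk 3: at line 2 remove [imaai,vps] add [qkj] -> 7 lines: fns hnkec aomfz qkj llsmh xulhs nnhzi
Hunk 4: at line 2 remove [qkj,llsmh] add [cqqp,luvgm] -> 7 lines: fns hnkec aomfz cqqp luvgm xulhs nnhzi
Hunk 5: at line 3 remove [cqqp,luvgm] add [bittc,huxl,jehpx] -> 8 lines: fns hnkec aomfz bittc huxl jehpx xulhs nnhzi
Hunk 6: at line 1 remove [aomfz] add [qrjw,eauym] -> 9 lines: fns hnkec qrjw eauym bittc huxl jehpx xulhs nnhzi

Answer: fns
hnkec
qrjw
eauym
bittc
huxl
jehpx
xulhs
nnhzi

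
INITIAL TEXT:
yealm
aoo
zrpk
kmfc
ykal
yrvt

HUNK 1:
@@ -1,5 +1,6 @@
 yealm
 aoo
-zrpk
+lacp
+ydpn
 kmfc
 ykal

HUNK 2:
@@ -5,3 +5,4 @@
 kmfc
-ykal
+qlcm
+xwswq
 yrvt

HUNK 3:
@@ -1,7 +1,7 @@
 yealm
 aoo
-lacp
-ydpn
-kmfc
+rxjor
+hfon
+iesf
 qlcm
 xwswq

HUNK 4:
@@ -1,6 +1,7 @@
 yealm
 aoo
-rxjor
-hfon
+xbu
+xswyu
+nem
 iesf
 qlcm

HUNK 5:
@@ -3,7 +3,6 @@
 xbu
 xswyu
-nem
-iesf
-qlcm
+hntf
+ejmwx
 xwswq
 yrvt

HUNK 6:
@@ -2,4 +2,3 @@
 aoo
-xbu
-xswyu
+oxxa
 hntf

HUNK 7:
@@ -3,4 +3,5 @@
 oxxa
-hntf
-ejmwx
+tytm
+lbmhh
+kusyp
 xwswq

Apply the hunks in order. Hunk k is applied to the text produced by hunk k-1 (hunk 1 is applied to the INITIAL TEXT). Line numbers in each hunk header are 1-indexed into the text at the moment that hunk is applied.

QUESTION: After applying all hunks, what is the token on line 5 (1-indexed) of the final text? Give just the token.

Hunk 1: at line 1 remove [zrpk] add [lacp,ydpn] -> 7 lines: yealm aoo lacp ydpn kmfc ykal yrvt
Hunk 2: at line 5 remove [ykal] add [qlcm,xwswq] -> 8 lines: yealm aoo lacp ydpn kmfc qlcm xwswq yrvt
Hunk 3: at line 1 remove [lacp,ydpn,kmfc] add [rxjor,hfon,iesf] -> 8 lines: yealm aoo rxjor hfon iesf qlcm xwswq yrvt
Hunk 4: at line 1 remove [rxjor,hfon] add [xbu,xswyu,nem] -> 9 lines: yealm aoo xbu xswyu nem iesf qlcm xwswq yrvt
Hunk 5: at line 3 remove [nem,iesf,qlcm] add [hntf,ejmwx] -> 8 lines: yealm aoo xbu xswyu hntf ejmwx xwswq yrvt
Hunk 6: at line 2 remove [xbu,xswyu] add [oxxa] -> 7 lines: yealm aoo oxxa hntf ejmwx xwswq yrvt
Hunk 7: at line 3 remove [hntf,ejmwx] add [tytm,lbmhh,kusyp] -> 8 lines: yealm aoo oxxa tytm lbmhh kusyp xwswq yrvt
Final line 5: lbmhh

Answer: lbmhh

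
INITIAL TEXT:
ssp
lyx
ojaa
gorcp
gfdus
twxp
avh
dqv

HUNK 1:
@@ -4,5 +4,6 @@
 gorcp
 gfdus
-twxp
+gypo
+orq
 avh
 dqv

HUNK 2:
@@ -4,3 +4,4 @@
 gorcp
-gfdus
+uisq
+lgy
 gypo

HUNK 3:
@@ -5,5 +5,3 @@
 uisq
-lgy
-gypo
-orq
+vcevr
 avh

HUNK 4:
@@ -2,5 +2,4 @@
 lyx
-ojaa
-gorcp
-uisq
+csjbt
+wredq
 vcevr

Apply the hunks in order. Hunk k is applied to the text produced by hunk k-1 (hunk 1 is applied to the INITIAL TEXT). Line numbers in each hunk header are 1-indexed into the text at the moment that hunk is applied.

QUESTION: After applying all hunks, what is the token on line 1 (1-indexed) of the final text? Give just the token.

Hunk 1: at line 4 remove [twxp] add [gypo,orq] -> 9 lines: ssp lyx ojaa gorcp gfdus gypo orq avh dqv
Hunk 2: at line 4 remove [gfdus] add [uisq,lgy] -> 10 lines: ssp lyx ojaa gorcp uisq lgy gypo orq avh dqv
Hunk 3: at line 5 remove [lgy,gypo,orq] add [vcevr] -> 8 lines: ssp lyx ojaa gorcp uisq vcevr avh dqv
Hunk 4: at line 2 remove [ojaa,gorcp,uisq] add [csjbt,wredq] -> 7 lines: ssp lyx csjbt wredq vcevr avh dqv
Final line 1: ssp

Answer: ssp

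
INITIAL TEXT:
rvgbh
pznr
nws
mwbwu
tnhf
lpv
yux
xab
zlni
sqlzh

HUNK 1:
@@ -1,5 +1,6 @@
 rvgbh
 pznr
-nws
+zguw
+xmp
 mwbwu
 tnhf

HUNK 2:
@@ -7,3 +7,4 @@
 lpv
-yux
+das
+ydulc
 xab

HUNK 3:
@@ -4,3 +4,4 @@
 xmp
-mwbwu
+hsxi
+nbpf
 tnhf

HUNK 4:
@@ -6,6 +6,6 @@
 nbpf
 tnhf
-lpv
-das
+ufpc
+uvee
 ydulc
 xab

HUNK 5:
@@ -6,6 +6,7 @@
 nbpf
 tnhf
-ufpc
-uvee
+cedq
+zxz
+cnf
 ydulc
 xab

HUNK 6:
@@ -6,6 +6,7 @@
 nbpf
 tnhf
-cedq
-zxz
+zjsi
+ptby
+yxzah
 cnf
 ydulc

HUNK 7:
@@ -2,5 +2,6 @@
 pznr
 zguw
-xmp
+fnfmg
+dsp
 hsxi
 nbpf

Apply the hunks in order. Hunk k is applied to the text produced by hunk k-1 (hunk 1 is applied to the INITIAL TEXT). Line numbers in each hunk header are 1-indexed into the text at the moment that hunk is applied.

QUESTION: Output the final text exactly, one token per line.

Answer: rvgbh
pznr
zguw
fnfmg
dsp
hsxi
nbpf
tnhf
zjsi
ptby
yxzah
cnf
ydulc
xab
zlni
sqlzh

Derivation:
Hunk 1: at line 1 remove [nws] add [zguw,xmp] -> 11 lines: rvgbh pznr zguw xmp mwbwu tnhf lpv yux xab zlni sqlzh
Hunk 2: at line 7 remove [yux] add [das,ydulc] -> 12 lines: rvgbh pznr zguw xmp mwbwu tnhf lpv das ydulc xab zlni sqlzh
Hunk 3: at line 4 remove [mwbwu] add [hsxi,nbpf] -> 13 lines: rvgbh pznr zguw xmp hsxi nbpf tnhf lpv das ydulc xab zlni sqlzh
Hunk 4: at line 6 remove [lpv,das] add [ufpc,uvee] -> 13 lines: rvgbh pznr zguw xmp hsxi nbpf tnhf ufpc uvee ydulc xab zlni sqlzh
Hunk 5: at line 6 remove [ufpc,uvee] add [cedq,zxz,cnf] -> 14 lines: rvgbh pznr zguw xmp hsxi nbpf tnhf cedq zxz cnf ydulc xab zlni sqlzh
Hunk 6: at line 6 remove [cedq,zxz] add [zjsi,ptby,yxzah] -> 15 lines: rvgbh pznr zguw xmp hsxi nbpf tnhf zjsi ptby yxzah cnf ydulc xab zlni sqlzh
Hunk 7: at line 2 remove [xmp] add [fnfmg,dsp] -> 16 lines: rvgbh pznr zguw fnfmg dsp hsxi nbpf tnhf zjsi ptby yxzah cnf ydulc xab zlni sqlzh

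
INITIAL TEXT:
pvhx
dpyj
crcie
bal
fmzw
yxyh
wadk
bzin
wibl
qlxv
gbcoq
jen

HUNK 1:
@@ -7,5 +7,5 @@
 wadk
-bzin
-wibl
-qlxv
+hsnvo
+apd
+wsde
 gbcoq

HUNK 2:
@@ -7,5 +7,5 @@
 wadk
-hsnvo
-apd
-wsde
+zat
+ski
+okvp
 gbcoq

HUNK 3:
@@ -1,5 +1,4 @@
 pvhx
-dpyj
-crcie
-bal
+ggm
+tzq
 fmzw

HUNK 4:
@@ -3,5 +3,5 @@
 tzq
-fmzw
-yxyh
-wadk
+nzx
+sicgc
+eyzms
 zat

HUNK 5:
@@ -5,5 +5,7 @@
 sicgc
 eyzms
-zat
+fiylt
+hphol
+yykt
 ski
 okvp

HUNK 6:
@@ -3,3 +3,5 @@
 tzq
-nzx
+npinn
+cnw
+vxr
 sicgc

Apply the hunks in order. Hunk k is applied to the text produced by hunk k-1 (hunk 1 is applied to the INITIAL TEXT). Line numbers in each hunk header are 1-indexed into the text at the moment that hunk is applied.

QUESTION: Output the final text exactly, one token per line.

Hunk 1: at line 7 remove [bzin,wibl,qlxv] add [hsnvo,apd,wsde] -> 12 lines: pvhx dpyj crcie bal fmzw yxyh wadk hsnvo apd wsde gbcoq jen
Hunk 2: at line 7 remove [hsnvo,apd,wsde] add [zat,ski,okvp] -> 12 lines: pvhx dpyj crcie bal fmzw yxyh wadk zat ski okvp gbcoq jen
Hunk 3: at line 1 remove [dpyj,crcie,bal] add [ggm,tzq] -> 11 lines: pvhx ggm tzq fmzw yxyh wadk zat ski okvp gbcoq jen
Hunk 4: at line 3 remove [fmzw,yxyh,wadk] add [nzx,sicgc,eyzms] -> 11 lines: pvhx ggm tzq nzx sicgc eyzms zat ski okvp gbcoq jen
Hunk 5: at line 5 remove [zat] add [fiylt,hphol,yykt] -> 13 lines: pvhx ggm tzq nzx sicgc eyzms fiylt hphol yykt ski okvp gbcoq jen
Hunk 6: at line 3 remove [nzx] add [npinn,cnw,vxr] -> 15 lines: pvhx ggm tzq npinn cnw vxr sicgc eyzms fiylt hphol yykt ski okvp gbcoq jen

Answer: pvhx
ggm
tzq
npinn
cnw
vxr
sicgc
eyzms
fiylt
hphol
yykt
ski
okvp
gbcoq
jen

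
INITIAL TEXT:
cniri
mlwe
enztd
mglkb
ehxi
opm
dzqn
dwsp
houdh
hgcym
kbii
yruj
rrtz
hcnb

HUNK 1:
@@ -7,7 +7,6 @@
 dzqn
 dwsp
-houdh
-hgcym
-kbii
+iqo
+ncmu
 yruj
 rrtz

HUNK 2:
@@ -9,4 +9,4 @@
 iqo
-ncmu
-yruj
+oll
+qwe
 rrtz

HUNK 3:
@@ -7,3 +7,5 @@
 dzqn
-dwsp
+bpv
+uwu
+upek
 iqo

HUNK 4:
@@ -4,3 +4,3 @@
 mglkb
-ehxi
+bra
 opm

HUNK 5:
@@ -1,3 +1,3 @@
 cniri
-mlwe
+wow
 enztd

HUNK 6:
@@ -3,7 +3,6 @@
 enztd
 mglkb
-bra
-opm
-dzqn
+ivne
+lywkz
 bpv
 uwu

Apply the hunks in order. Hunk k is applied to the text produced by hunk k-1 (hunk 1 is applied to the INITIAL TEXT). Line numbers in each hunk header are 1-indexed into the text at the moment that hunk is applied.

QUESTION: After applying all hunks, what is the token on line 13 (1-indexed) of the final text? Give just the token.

Hunk 1: at line 7 remove [houdh,hgcym,kbii] add [iqo,ncmu] -> 13 lines: cniri mlwe enztd mglkb ehxi opm dzqn dwsp iqo ncmu yruj rrtz hcnb
Hunk 2: at line 9 remove [ncmu,yruj] add [oll,qwe] -> 13 lines: cniri mlwe enztd mglkb ehxi opm dzqn dwsp iqo oll qwe rrtz hcnb
Hunk 3: at line 7 remove [dwsp] add [bpv,uwu,upek] -> 15 lines: cniri mlwe enztd mglkb ehxi opm dzqn bpv uwu upek iqo oll qwe rrtz hcnb
Hunk 4: at line 4 remove [ehxi] add [bra] -> 15 lines: cniri mlwe enztd mglkb bra opm dzqn bpv uwu upek iqo oll qwe rrtz hcnb
Hunk 5: at line 1 remove [mlwe] add [wow] -> 15 lines: cniri wow enztd mglkb bra opm dzqn bpv uwu upek iqo oll qwe rrtz hcnb
Hunk 6: at line 3 remove [bra,opm,dzqn] add [ivne,lywkz] -> 14 lines: cniri wow enztd mglkb ivne lywkz bpv uwu upek iqo oll qwe rrtz hcnb
Final line 13: rrtz

Answer: rrtz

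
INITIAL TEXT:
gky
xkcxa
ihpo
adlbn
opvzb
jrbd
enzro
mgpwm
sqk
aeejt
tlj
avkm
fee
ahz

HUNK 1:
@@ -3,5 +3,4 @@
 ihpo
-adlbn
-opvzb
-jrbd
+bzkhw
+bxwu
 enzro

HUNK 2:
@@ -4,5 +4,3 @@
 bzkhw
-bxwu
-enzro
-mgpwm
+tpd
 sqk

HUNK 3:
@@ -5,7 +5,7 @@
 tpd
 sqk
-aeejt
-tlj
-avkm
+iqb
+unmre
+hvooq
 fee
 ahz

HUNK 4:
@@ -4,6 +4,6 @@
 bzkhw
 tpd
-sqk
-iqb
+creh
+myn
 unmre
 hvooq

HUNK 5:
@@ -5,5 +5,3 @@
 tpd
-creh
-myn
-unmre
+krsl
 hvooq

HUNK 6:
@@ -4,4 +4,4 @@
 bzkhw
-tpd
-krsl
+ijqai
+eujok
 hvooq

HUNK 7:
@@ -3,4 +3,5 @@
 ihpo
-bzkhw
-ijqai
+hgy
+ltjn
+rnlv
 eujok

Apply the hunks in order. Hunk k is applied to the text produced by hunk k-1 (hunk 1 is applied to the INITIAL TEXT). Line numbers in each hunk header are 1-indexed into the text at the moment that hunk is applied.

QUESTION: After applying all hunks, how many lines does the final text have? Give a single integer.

Answer: 10

Derivation:
Hunk 1: at line 3 remove [adlbn,opvzb,jrbd] add [bzkhw,bxwu] -> 13 lines: gky xkcxa ihpo bzkhw bxwu enzro mgpwm sqk aeejt tlj avkm fee ahz
Hunk 2: at line 4 remove [bxwu,enzro,mgpwm] add [tpd] -> 11 lines: gky xkcxa ihpo bzkhw tpd sqk aeejt tlj avkm fee ahz
Hunk 3: at line 5 remove [aeejt,tlj,avkm] add [iqb,unmre,hvooq] -> 11 lines: gky xkcxa ihpo bzkhw tpd sqk iqb unmre hvooq fee ahz
Hunk 4: at line 4 remove [sqk,iqb] add [creh,myn] -> 11 lines: gky xkcxa ihpo bzkhw tpd creh myn unmre hvooq fee ahz
Hunk 5: at line 5 remove [creh,myn,unmre] add [krsl] -> 9 lines: gky xkcxa ihpo bzkhw tpd krsl hvooq fee ahz
Hunk 6: at line 4 remove [tpd,krsl] add [ijqai,eujok] -> 9 lines: gky xkcxa ihpo bzkhw ijqai eujok hvooq fee ahz
Hunk 7: at line 3 remove [bzkhw,ijqai] add [hgy,ltjn,rnlv] -> 10 lines: gky xkcxa ihpo hgy ltjn rnlv eujok hvooq fee ahz
Final line count: 10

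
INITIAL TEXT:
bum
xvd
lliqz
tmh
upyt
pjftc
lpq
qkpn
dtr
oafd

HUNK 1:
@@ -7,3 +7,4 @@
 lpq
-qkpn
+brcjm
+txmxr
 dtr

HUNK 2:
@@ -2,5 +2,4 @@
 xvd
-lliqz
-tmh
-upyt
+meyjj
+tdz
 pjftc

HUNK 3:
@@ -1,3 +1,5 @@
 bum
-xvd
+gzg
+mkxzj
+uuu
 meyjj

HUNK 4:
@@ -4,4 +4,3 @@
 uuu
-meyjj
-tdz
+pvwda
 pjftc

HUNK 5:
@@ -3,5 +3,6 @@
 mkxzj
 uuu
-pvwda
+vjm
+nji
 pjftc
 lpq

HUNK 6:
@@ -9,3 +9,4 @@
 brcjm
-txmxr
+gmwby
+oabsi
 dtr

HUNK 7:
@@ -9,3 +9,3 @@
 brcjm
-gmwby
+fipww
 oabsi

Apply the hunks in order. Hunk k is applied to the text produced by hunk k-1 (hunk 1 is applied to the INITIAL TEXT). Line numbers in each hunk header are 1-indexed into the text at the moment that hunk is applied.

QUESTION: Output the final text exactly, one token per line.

Answer: bum
gzg
mkxzj
uuu
vjm
nji
pjftc
lpq
brcjm
fipww
oabsi
dtr
oafd

Derivation:
Hunk 1: at line 7 remove [qkpn] add [brcjm,txmxr] -> 11 lines: bum xvd lliqz tmh upyt pjftc lpq brcjm txmxr dtr oafd
Hunk 2: at line 2 remove [lliqz,tmh,upyt] add [meyjj,tdz] -> 10 lines: bum xvd meyjj tdz pjftc lpq brcjm txmxr dtr oafd
Hunk 3: at line 1 remove [xvd] add [gzg,mkxzj,uuu] -> 12 lines: bum gzg mkxzj uuu meyjj tdz pjftc lpq brcjm txmxr dtr oafd
Hunk 4: at line 4 remove [meyjj,tdz] add [pvwda] -> 11 lines: bum gzg mkxzj uuu pvwda pjftc lpq brcjm txmxr dtr oafd
Hunk 5: at line 3 remove [pvwda] add [vjm,nji] -> 12 lines: bum gzg mkxzj uuu vjm nji pjftc lpq brcjm txmxr dtr oafd
Hunk 6: at line 9 remove [txmxr] add [gmwby,oabsi] -> 13 lines: bum gzg mkxzj uuu vjm nji pjftc lpq brcjm gmwby oabsi dtr oafd
Hunk 7: at line 9 remove [gmwby] add [fipww] -> 13 lines: bum gzg mkxzj uuu vjm nji pjftc lpq brcjm fipww oabsi dtr oafd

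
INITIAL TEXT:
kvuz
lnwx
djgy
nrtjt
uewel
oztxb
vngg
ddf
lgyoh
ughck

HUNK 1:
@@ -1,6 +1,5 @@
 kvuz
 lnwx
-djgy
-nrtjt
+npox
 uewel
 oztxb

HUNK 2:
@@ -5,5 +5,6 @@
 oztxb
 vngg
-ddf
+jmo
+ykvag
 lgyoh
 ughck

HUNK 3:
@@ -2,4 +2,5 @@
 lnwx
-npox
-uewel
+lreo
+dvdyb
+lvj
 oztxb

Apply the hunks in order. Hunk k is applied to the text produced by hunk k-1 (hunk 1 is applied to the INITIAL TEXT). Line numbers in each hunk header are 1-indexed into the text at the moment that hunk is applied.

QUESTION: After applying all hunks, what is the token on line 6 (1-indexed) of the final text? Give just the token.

Answer: oztxb

Derivation:
Hunk 1: at line 1 remove [djgy,nrtjt] add [npox] -> 9 lines: kvuz lnwx npox uewel oztxb vngg ddf lgyoh ughck
Hunk 2: at line 5 remove [ddf] add [jmo,ykvag] -> 10 lines: kvuz lnwx npox uewel oztxb vngg jmo ykvag lgyoh ughck
Hunk 3: at line 2 remove [npox,uewel] add [lreo,dvdyb,lvj] -> 11 lines: kvuz lnwx lreo dvdyb lvj oztxb vngg jmo ykvag lgyoh ughck
Final line 6: oztxb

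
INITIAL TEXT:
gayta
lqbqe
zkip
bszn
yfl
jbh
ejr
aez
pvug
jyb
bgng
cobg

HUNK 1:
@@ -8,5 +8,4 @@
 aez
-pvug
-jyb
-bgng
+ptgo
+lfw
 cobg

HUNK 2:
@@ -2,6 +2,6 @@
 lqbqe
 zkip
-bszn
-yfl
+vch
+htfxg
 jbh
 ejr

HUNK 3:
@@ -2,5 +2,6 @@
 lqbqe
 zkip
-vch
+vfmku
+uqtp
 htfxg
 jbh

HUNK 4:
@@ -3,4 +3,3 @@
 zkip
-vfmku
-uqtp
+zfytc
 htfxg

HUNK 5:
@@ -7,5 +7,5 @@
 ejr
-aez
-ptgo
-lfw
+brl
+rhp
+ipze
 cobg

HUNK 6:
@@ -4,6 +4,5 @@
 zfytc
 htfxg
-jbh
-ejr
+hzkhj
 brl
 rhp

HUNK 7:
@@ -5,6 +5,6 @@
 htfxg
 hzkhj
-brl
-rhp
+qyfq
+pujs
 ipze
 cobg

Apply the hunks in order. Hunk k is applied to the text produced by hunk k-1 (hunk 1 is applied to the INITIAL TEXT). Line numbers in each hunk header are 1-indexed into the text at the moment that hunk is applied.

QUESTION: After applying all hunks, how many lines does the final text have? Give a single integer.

Hunk 1: at line 8 remove [pvug,jyb,bgng] add [ptgo,lfw] -> 11 lines: gayta lqbqe zkip bszn yfl jbh ejr aez ptgo lfw cobg
Hunk 2: at line 2 remove [bszn,yfl] add [vch,htfxg] -> 11 lines: gayta lqbqe zkip vch htfxg jbh ejr aez ptgo lfw cobg
Hunk 3: at line 2 remove [vch] add [vfmku,uqtp] -> 12 lines: gayta lqbqe zkip vfmku uqtp htfxg jbh ejr aez ptgo lfw cobg
Hunk 4: at line 3 remove [vfmku,uqtp] add [zfytc] -> 11 lines: gayta lqbqe zkip zfytc htfxg jbh ejr aez ptgo lfw cobg
Hunk 5: at line 7 remove [aez,ptgo,lfw] add [brl,rhp,ipze] -> 11 lines: gayta lqbqe zkip zfytc htfxg jbh ejr brl rhp ipze cobg
Hunk 6: at line 4 remove [jbh,ejr] add [hzkhj] -> 10 lines: gayta lqbqe zkip zfytc htfxg hzkhj brl rhp ipze cobg
Hunk 7: at line 5 remove [brl,rhp] add [qyfq,pujs] -> 10 lines: gayta lqbqe zkip zfytc htfxg hzkhj qyfq pujs ipze cobg
Final line count: 10

Answer: 10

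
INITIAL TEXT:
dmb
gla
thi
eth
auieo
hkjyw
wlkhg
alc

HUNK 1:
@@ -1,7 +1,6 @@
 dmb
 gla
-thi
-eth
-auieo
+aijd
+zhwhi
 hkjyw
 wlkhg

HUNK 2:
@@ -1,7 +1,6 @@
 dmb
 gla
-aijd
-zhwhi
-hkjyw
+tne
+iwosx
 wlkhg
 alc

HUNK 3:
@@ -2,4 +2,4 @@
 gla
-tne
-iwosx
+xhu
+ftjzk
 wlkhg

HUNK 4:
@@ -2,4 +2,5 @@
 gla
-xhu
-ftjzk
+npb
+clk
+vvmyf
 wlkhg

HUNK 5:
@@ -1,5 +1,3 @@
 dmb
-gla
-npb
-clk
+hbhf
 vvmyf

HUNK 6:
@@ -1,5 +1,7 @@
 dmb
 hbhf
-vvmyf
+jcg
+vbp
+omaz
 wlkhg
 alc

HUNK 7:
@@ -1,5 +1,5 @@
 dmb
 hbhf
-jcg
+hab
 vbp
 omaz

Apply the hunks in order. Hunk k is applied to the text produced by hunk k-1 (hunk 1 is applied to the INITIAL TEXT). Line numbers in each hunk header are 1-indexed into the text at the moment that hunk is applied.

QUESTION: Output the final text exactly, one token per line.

Answer: dmb
hbhf
hab
vbp
omaz
wlkhg
alc

Derivation:
Hunk 1: at line 1 remove [thi,eth,auieo] add [aijd,zhwhi] -> 7 lines: dmb gla aijd zhwhi hkjyw wlkhg alc
Hunk 2: at line 1 remove [aijd,zhwhi,hkjyw] add [tne,iwosx] -> 6 lines: dmb gla tne iwosx wlkhg alc
Hunk 3: at line 2 remove [tne,iwosx] add [xhu,ftjzk] -> 6 lines: dmb gla xhu ftjzk wlkhg alc
Hunk 4: at line 2 remove [xhu,ftjzk] add [npb,clk,vvmyf] -> 7 lines: dmb gla npb clk vvmyf wlkhg alc
Hunk 5: at line 1 remove [gla,npb,clk] add [hbhf] -> 5 lines: dmb hbhf vvmyf wlkhg alc
Hunk 6: at line 1 remove [vvmyf] add [jcg,vbp,omaz] -> 7 lines: dmb hbhf jcg vbp omaz wlkhg alc
Hunk 7: at line 1 remove [jcg] add [hab] -> 7 lines: dmb hbhf hab vbp omaz wlkhg alc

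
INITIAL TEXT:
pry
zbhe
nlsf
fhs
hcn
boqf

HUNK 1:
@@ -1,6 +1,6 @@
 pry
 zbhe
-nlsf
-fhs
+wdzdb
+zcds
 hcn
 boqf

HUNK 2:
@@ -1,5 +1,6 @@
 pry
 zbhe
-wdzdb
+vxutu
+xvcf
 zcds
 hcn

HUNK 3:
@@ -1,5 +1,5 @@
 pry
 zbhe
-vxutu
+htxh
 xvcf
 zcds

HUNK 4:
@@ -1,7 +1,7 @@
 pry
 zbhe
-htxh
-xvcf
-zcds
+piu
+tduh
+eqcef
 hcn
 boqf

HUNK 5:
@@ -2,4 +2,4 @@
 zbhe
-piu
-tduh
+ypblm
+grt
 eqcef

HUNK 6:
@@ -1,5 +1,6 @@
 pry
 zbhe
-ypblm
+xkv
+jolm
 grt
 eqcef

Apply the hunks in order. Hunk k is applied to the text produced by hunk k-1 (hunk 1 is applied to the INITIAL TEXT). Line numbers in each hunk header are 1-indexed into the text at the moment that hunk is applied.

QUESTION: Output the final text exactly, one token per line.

Answer: pry
zbhe
xkv
jolm
grt
eqcef
hcn
boqf

Derivation:
Hunk 1: at line 1 remove [nlsf,fhs] add [wdzdb,zcds] -> 6 lines: pry zbhe wdzdb zcds hcn boqf
Hunk 2: at line 1 remove [wdzdb] add [vxutu,xvcf] -> 7 lines: pry zbhe vxutu xvcf zcds hcn boqf
Hunk 3: at line 1 remove [vxutu] add [htxh] -> 7 lines: pry zbhe htxh xvcf zcds hcn boqf
Hunk 4: at line 1 remove [htxh,xvcf,zcds] add [piu,tduh,eqcef] -> 7 lines: pry zbhe piu tduh eqcef hcn boqf
Hunk 5: at line 2 remove [piu,tduh] add [ypblm,grt] -> 7 lines: pry zbhe ypblm grt eqcef hcn boqf
Hunk 6: at line 1 remove [ypblm] add [xkv,jolm] -> 8 lines: pry zbhe xkv jolm grt eqcef hcn boqf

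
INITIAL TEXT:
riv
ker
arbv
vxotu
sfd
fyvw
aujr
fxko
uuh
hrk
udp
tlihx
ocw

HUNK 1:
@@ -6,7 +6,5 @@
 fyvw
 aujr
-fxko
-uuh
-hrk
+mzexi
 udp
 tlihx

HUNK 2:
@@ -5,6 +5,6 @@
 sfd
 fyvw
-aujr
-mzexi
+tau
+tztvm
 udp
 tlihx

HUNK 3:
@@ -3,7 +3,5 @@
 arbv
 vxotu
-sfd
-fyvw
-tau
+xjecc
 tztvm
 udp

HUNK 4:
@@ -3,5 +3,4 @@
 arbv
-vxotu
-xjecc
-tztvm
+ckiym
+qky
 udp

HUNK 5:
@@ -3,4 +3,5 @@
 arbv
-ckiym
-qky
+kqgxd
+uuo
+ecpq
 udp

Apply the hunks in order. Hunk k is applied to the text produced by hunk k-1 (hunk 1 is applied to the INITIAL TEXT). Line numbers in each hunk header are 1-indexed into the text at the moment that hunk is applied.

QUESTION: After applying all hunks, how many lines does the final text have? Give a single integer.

Hunk 1: at line 6 remove [fxko,uuh,hrk] add [mzexi] -> 11 lines: riv ker arbv vxotu sfd fyvw aujr mzexi udp tlihx ocw
Hunk 2: at line 5 remove [aujr,mzexi] add [tau,tztvm] -> 11 lines: riv ker arbv vxotu sfd fyvw tau tztvm udp tlihx ocw
Hunk 3: at line 3 remove [sfd,fyvw,tau] add [xjecc] -> 9 lines: riv ker arbv vxotu xjecc tztvm udp tlihx ocw
Hunk 4: at line 3 remove [vxotu,xjecc,tztvm] add [ckiym,qky] -> 8 lines: riv ker arbv ckiym qky udp tlihx ocw
Hunk 5: at line 3 remove [ckiym,qky] add [kqgxd,uuo,ecpq] -> 9 lines: riv ker arbv kqgxd uuo ecpq udp tlihx ocw
Final line count: 9

Answer: 9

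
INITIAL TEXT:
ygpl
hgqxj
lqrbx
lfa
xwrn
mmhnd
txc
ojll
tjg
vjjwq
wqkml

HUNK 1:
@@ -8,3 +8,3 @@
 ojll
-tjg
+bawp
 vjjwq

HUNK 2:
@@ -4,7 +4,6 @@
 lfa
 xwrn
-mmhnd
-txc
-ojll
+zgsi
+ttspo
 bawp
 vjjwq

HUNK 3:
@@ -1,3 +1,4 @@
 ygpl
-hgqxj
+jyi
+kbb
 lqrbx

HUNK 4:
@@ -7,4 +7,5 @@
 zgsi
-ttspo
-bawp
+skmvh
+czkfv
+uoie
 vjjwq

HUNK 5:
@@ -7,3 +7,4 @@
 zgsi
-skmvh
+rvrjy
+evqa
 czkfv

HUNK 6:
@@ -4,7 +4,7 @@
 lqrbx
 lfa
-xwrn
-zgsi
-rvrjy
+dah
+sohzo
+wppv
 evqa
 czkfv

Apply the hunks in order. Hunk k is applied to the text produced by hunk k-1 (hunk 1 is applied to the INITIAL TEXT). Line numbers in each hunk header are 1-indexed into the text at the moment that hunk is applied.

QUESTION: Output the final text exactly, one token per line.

Answer: ygpl
jyi
kbb
lqrbx
lfa
dah
sohzo
wppv
evqa
czkfv
uoie
vjjwq
wqkml

Derivation:
Hunk 1: at line 8 remove [tjg] add [bawp] -> 11 lines: ygpl hgqxj lqrbx lfa xwrn mmhnd txc ojll bawp vjjwq wqkml
Hunk 2: at line 4 remove [mmhnd,txc,ojll] add [zgsi,ttspo] -> 10 lines: ygpl hgqxj lqrbx lfa xwrn zgsi ttspo bawp vjjwq wqkml
Hunk 3: at line 1 remove [hgqxj] add [jyi,kbb] -> 11 lines: ygpl jyi kbb lqrbx lfa xwrn zgsi ttspo bawp vjjwq wqkml
Hunk 4: at line 7 remove [ttspo,bawp] add [skmvh,czkfv,uoie] -> 12 lines: ygpl jyi kbb lqrbx lfa xwrn zgsi skmvh czkfv uoie vjjwq wqkml
Hunk 5: at line 7 remove [skmvh] add [rvrjy,evqa] -> 13 lines: ygpl jyi kbb lqrbx lfa xwrn zgsi rvrjy evqa czkfv uoie vjjwq wqkml
Hunk 6: at line 4 remove [xwrn,zgsi,rvrjy] add [dah,sohzo,wppv] -> 13 lines: ygpl jyi kbb lqrbx lfa dah sohzo wppv evqa czkfv uoie vjjwq wqkml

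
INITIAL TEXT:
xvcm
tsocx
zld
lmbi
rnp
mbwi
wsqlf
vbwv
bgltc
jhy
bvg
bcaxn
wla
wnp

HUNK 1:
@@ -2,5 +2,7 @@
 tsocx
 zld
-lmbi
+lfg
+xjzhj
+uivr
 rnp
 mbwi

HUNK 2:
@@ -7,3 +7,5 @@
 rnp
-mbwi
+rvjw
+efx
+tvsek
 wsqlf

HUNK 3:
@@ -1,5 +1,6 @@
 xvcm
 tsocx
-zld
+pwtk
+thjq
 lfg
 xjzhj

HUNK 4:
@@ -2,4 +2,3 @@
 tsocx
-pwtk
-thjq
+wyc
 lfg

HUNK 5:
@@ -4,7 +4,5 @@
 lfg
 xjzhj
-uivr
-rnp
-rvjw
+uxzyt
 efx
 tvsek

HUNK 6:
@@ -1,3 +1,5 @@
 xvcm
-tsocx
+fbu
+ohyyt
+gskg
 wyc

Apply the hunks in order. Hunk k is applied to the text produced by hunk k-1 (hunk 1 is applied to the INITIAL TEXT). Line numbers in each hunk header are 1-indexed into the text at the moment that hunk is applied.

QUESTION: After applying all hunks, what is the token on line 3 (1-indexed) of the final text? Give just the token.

Answer: ohyyt

Derivation:
Hunk 1: at line 2 remove [lmbi] add [lfg,xjzhj,uivr] -> 16 lines: xvcm tsocx zld lfg xjzhj uivr rnp mbwi wsqlf vbwv bgltc jhy bvg bcaxn wla wnp
Hunk 2: at line 7 remove [mbwi] add [rvjw,efx,tvsek] -> 18 lines: xvcm tsocx zld lfg xjzhj uivr rnp rvjw efx tvsek wsqlf vbwv bgltc jhy bvg bcaxn wla wnp
Hunk 3: at line 1 remove [zld] add [pwtk,thjq] -> 19 lines: xvcm tsocx pwtk thjq lfg xjzhj uivr rnp rvjw efx tvsek wsqlf vbwv bgltc jhy bvg bcaxn wla wnp
Hunk 4: at line 2 remove [pwtk,thjq] add [wyc] -> 18 lines: xvcm tsocx wyc lfg xjzhj uivr rnp rvjw efx tvsek wsqlf vbwv bgltc jhy bvg bcaxn wla wnp
Hunk 5: at line 4 remove [uivr,rnp,rvjw] add [uxzyt] -> 16 lines: xvcm tsocx wyc lfg xjzhj uxzyt efx tvsek wsqlf vbwv bgltc jhy bvg bcaxn wla wnp
Hunk 6: at line 1 remove [tsocx] add [fbu,ohyyt,gskg] -> 18 lines: xvcm fbu ohyyt gskg wyc lfg xjzhj uxzyt efx tvsek wsqlf vbwv bgltc jhy bvg bcaxn wla wnp
Final line 3: ohyyt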